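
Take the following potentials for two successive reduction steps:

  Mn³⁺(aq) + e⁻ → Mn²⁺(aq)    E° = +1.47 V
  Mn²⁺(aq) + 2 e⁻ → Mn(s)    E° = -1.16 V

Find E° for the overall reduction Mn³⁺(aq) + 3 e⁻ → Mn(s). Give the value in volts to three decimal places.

-0.283 V

Standard free energies of sequential steps add: ΔG°₃ = ΔG°₁ + ΔG°₂, so n₃E°₃ = n₁E°₁ + n₂E°₂.
E°₃ = (1×+1.47 + 2×-1.16) / 3 = (-0.850) / 3 = -0.283 V.
Simply averaging or adding the two E° values would be wrong; the electron-weighted sum is required.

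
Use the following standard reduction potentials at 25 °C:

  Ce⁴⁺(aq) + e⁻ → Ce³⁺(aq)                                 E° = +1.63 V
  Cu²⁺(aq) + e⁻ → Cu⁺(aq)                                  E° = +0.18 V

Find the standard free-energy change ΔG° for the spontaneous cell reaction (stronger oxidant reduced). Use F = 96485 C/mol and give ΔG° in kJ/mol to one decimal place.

Ce⁴⁺/Ce³⁺ (E° = +1.63 V) is the cathode; Cu²⁺/Cu⁺ (E° = +0.18 V) is the anode, so E°cell = +1.45 V.
Balancing electrons gives n = 1 (lcm of 1 and 1).
ΔG° = −nFE° = −(1)(96485)(+1.45) = -139,903 J = -139.9 kJ/mol.

-139.9 kJ/mol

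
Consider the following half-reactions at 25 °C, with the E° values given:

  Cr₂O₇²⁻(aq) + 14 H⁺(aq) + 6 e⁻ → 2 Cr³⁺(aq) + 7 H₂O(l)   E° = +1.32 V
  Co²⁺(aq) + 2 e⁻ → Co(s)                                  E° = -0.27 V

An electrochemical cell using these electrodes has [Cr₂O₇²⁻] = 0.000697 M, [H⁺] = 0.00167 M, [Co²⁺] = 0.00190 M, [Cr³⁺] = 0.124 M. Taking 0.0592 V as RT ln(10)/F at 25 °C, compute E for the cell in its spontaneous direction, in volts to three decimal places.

Cr₂O₇²⁻/Cr³⁺ is the cathode (higher E°), Co²⁺/Co the anode: E°cell = +1.32 − (-0.27) = +1.59 V, n = 6.
Overall: Cr₂O₇²⁻(aq) + 14 H⁺(aq) + 3 Co(s) → 2 Cr³⁺(aq) + 7 H₂O(l) + 3 Co²⁺(aq)
Q = [Cr³⁺]^2·[Co²⁺]^3 / ([Cr₂O₇²⁻]·[H⁺]^14); log Q = 32.062.
E = E° − (0.0592/n) log Q = +1.59 − (0.0592/6)(32.062) = +1.274 V.

+1.274 V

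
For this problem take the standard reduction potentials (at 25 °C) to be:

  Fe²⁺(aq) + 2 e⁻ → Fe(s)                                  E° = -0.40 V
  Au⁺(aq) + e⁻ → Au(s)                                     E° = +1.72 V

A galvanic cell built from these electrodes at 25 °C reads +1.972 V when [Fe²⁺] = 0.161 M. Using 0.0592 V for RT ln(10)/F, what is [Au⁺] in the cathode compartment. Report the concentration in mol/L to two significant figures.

0.0013 M

Au⁺/Au is the cathode, Fe²⁺/Fe the anode: E°cell = +2.12 V, n = 2.
Overall reaction: 2 Au⁺(aq) + Fe(s) → 2 Au(s) + Fe²⁺(aq); Q = [Fe²⁺]^1/[Au⁺]^2.
From E = E° − (0.0592/n) log Q: log Q = (E° − E)·n/0.0592 = (+2.12 − (+1.972))·2/0.0592 = 5.0000.
So 2·log[Au⁺] = 1·log(0.161) − log Q = -0.7932 − (5.0000) = -5.7932; log[Au⁺] = -5.7932 / 2 = -2.8966; [Au⁺] = 10^(-2.8966) ≈ 0.0013 M.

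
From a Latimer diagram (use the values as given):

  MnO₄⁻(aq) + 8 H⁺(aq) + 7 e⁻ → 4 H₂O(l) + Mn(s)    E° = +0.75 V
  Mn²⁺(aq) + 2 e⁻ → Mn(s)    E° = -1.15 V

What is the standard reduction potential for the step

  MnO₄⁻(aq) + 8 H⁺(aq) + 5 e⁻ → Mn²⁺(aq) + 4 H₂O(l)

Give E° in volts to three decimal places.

+1.510 V

Sequential free energies add, so n₃E°₃ = n₁E°₁ + n₂E°₂.
With n₃ = 7, and the known step contributing 2×(-1.15) V, the unknown satisfies 5·E° = 7×(+0.75) − 2×(-1.15) = +7.550.
E° = +7.550 / 5 = +1.510 V.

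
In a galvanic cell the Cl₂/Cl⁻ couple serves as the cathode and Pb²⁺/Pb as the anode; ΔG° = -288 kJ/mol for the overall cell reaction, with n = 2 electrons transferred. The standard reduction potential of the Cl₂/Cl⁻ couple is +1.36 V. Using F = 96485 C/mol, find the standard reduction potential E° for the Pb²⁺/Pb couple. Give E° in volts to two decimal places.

-0.13 V

E°cell = −ΔG°/(nF) = −(-288×10³)/((2)(96485)) = +1.492 V.
Since Cl₂/Cl⁻ is the cathode and Pb²⁺/Pb the anode, E°cell = E°(Cl₂/Cl⁻) − E°(Pb²⁺/Pb).
So E°(Pb²⁺/Pb) = E°(Cl₂/Cl⁻) − E°cell = (+1.36) − (+1.492) = -0.13 V.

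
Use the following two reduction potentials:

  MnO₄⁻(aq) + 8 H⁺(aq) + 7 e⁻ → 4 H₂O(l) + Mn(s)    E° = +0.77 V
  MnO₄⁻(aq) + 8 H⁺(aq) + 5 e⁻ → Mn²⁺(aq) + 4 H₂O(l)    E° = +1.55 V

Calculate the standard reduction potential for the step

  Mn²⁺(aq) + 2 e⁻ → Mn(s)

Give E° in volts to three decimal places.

-1.180 V

Sequential free energies add, so n₃E°₃ = n₁E°₁ + n₂E°₂.
With n₃ = 7, and the known step contributing 5×(+1.55) V, the unknown satisfies 2·E° = 7×(+0.77) − 5×(+1.55) = -2.360.
E° = -2.360 / 2 = -1.180 V.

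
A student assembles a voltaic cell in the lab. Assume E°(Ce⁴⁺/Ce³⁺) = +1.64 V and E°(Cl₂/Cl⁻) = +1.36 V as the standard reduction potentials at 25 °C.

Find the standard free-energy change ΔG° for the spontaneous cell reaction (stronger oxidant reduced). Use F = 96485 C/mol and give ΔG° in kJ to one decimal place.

Ce⁴⁺/Ce³⁺ (E° = +1.64 V) is the cathode; Cl₂/Cl⁻ (E° = +1.36 V) is the anode, so E°cell = +0.28 V.
Balancing electrons gives n = 2 (lcm of 1 and 2).
ΔG° = −nFE° = −(2)(96485)(+0.28) = -54,032 J = -54.0 kJ.

-54.0 kJ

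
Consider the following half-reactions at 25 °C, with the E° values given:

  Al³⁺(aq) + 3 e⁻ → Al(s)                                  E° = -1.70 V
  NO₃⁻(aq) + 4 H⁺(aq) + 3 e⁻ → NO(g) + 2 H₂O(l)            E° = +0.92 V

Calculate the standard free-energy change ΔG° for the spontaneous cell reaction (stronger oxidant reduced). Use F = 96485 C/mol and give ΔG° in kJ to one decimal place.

-758.4 kJ

NO₃⁻/NO (E° = +0.92 V) is the cathode; Al³⁺/Al (E° = -1.70 V) is the anode, so E°cell = +2.62 V.
Balancing electrons gives n = 3 (lcm of 3 and 3).
ΔG° = −nFE° = −(3)(96485)(+2.62) = -758,372 J = -758.4 kJ.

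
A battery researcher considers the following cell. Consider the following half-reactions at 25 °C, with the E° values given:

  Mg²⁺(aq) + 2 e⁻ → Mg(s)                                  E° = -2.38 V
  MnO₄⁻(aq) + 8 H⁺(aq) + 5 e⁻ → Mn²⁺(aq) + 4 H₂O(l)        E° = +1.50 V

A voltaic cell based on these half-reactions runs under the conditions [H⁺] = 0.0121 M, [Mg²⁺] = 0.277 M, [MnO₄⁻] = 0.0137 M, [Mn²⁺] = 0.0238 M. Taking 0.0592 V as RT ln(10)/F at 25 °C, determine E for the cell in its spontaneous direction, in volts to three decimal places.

+3.712 V

MnO₄⁻/Mn²⁺ is the cathode (higher E°), Mg²⁺/Mg the anode: E°cell = +1.50 − (-2.38) = +3.88 V, n = 10.
Overall: 2 MnO₄⁻(aq) + 16 H⁺(aq) + 5 Mg(s) → 2 Mn²⁺(aq) + 8 H₂O(l) + 5 Mg²⁺(aq)
Q = [Mn²⁺]^2·[Mg²⁺]^5 / ([MnO₄⁻]^2·[H⁺]^16); log Q = 28.368.
E = E° − (0.0592/n) log Q = +3.88 − (0.0592/10)(28.368) = +3.712 V.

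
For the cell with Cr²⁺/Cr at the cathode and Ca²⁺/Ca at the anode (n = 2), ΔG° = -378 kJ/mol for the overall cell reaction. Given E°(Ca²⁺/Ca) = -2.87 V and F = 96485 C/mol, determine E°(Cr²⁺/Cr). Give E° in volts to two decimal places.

-0.91 V

E°cell = −ΔG°/(nF) = −(-378×10³)/((2)(96485)) = +1.959 V.
Since Cr²⁺/Cr is the cathode and Ca²⁺/Ca the anode, E°cell = E°(Cr²⁺/Cr) − E°(Ca²⁺/Ca).
So E°(Cr²⁺/Cr) = E°cell + E°(Ca²⁺/Ca) = +1.959 + (-2.87) = -0.91 V.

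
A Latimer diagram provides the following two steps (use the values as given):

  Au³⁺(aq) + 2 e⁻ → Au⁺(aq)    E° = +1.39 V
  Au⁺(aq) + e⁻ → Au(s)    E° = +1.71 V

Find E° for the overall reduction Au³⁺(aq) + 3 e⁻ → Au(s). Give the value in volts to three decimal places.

+1.497 V

Adding the free-energy changes (−nFE°) of the two steps gives −n₃FE°₃ = −n₁FE°₁ − n₂FE°₂.
E°₃ = (2×+1.39 + 1×+1.71) / 3 = (+4.490) / 3 = +1.497 V.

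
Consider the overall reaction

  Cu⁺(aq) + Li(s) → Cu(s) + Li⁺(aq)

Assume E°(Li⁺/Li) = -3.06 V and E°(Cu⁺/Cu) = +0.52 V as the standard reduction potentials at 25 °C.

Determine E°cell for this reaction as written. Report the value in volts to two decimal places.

The Cu⁺/Cu couple has the higher reduction potential, so it is the cathode; Li⁺/Li is oxidised at the anode.
E°cell = E°(cathode) − E°(anode) = (+0.52) − (-3.06) = +3.58 V.

+3.58 V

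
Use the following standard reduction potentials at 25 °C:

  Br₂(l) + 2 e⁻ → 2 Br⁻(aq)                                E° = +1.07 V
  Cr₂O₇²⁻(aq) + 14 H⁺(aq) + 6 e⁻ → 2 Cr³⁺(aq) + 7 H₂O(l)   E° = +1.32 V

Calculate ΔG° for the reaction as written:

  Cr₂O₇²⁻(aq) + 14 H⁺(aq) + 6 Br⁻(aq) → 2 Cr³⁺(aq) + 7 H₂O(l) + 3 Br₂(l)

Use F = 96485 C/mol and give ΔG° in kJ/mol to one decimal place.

As written, Cr₂O₇²⁻/Cr³⁺ is reduced (cathode) and Br₂/Br⁻ is oxidised (anode), so E°cell = (+1.32) − (+1.07) = +0.25 V.
Balancing electrons gives n = 6.
ΔG° = −nFE° = −(6)(96485)(+0.25) = -144,728 J = -144.7 kJ/mol.

-144.7 kJ/mol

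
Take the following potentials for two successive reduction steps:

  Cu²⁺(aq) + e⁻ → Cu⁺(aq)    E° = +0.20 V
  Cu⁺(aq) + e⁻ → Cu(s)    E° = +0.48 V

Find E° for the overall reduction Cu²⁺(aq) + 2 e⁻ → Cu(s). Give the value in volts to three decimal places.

Since ΔG° = −nFE° is additive over sequential reductions, n₃E°₃ = n₁E°₁ + n₂E°₂.
E°₃ = (1×+0.20 + 1×+0.48) / 2 = (+0.680) / 2 = +0.340 V.

+0.340 V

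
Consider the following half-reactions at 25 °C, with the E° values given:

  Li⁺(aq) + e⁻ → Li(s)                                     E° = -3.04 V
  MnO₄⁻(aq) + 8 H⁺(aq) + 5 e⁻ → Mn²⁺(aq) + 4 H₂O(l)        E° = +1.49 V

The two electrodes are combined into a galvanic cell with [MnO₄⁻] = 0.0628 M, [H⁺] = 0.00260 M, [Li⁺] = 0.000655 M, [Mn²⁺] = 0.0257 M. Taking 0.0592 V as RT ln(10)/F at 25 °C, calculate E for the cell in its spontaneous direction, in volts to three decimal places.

+4.478 V

MnO₄⁻/Mn²⁺ is the cathode (higher E°), Li⁺/Li the anode: E°cell = +1.49 − (-3.04) = +4.53 V, n = 5.
Overall: MnO₄⁻(aq) + 8 H⁺(aq) + 5 Li(s) → Mn²⁺(aq) + 4 H₂O(l) + 5 Li⁺(aq)
Q = [Mn²⁺]·[Li⁺]^5 / ([MnO₄⁻]·[H⁺]^8); log Q = 4.373.
E = E° − (0.0592/n) log Q = +4.53 − (0.0592/5)(4.373) = +4.478 V.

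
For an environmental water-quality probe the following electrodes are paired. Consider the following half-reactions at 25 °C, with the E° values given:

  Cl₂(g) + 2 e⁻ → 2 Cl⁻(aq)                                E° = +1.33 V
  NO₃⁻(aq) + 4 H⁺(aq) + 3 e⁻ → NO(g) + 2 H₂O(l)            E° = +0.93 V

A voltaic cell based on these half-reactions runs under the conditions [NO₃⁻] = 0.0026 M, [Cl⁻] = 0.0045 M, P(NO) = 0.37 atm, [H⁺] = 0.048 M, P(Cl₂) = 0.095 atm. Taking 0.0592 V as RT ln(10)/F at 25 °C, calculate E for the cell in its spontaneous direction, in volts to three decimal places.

Cl₂/Cl⁻ is the cathode (higher E°), NO₃⁻/NO the anode: E°cell = +1.33 − (+0.93) = +0.40 V, n = 6.
Overall: 3 Cl₂(g) + 2 NO(g) + 4 H₂O(l) → 6 Cl⁻(aq) + 2 NO₃⁻(aq) + 8 H⁺(aq)
Q = [Cl⁻]^6·[NO₃⁻]^2·[H⁺]^8 / (P(Cl₂)^3·P(NO)^2); log Q = -25.870.
E = E° − (0.0592/n) log Q = +0.40 − (0.0592/6)(-25.870) = +0.655 V.

+0.655 V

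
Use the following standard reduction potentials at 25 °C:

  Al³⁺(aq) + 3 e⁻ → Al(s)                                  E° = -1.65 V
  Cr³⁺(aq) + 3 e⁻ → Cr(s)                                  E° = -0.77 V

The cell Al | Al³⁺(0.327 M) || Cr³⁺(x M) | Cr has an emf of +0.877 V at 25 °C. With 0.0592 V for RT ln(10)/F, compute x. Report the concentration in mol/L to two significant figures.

0.23 M

Cr³⁺/Cr is the cathode, Al³⁺/Al the anode: E°cell = +0.88 V, n = 3.
Overall reaction: Cr³⁺(aq) + Al(s) → Cr(s) + Al³⁺(aq); Q = [Al³⁺]^1/[Cr³⁺]^1.
From E = E° − (0.0592/n) log Q: log Q = (E° − E)·n/0.0592 = (+0.88 − (+0.877))·3/0.0592 = 0.1520.
So 1·log[Cr³⁺] = 1·log(0.327) − log Q = -0.4855 − (0.1520) = -0.6375; [Cr³⁺] = 10^(-0.6375) ≈ 0.23 M.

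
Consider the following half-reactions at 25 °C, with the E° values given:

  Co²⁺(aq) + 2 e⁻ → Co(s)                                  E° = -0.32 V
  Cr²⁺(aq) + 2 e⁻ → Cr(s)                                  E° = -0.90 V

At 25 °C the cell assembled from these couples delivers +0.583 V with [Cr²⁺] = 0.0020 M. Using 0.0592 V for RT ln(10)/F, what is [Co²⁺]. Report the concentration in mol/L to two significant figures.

0.0025 M

Co²⁺/Co is the cathode, Cr²⁺/Cr the anode: E°cell = +0.58 V, n = 2.
Overall reaction: Co²⁺(aq) + Cr(s) → Co(s) + Cr²⁺(aq); Q = [Cr²⁺]^1/[Co²⁺]^1.
From E = E° − (0.0592/n) log Q: log Q = (E° − E)·n/0.0592 = (+0.58 − (+0.583))·2/0.0592 = -0.1014.
So 1·log[Co²⁺] = 1·log(0.002) − log Q = -2.6990 − (-0.1014) = -2.5976; [Co²⁺] = 10^(-2.5976) ≈ 0.0025 M.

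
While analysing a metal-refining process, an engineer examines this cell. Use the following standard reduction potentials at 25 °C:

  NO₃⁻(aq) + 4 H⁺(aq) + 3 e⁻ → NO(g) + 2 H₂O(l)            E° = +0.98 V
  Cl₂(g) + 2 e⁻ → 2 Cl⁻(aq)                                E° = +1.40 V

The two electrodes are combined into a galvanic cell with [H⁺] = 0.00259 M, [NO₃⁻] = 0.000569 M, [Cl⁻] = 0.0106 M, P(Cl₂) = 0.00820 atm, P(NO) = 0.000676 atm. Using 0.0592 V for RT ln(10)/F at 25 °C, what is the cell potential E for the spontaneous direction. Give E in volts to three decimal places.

Cl₂/Cl⁻ is the cathode (higher E°), NO₃⁻/NO the anode: E°cell = +1.40 − (+0.98) = +0.42 V, n = 6.
Overall: 3 Cl₂(g) + 2 NO(g) + 4 H₂O(l) → 6 Cl⁻(aq) + 2 NO₃⁻(aq) + 8 H⁺(aq)
Q = [Cl⁻]^6·[NO₃⁻]^2·[H⁺]^8 / (P(Cl₂)^3·P(NO)^2); log Q = -26.433.
E = E° − (0.0592/n) log Q = +0.42 − (0.0592/6)(-26.433) = +0.681 V.

+0.681 V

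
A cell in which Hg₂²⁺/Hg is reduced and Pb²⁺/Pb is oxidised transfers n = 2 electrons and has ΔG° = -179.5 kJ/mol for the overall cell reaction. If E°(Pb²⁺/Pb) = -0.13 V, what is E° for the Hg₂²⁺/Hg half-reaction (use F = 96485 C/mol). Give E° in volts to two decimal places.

+0.80 V

E°cell = −ΔG°/(nF) = −(-179.5×10³)/((2)(96485)) = +0.930 V.
Since Hg₂²⁺/Hg is the cathode and Pb²⁺/Pb the anode, E°cell = E°(Hg₂²⁺/Hg) − E°(Pb²⁺/Pb).
So E°(Hg₂²⁺/Hg) = E°cell + E°(Pb²⁺/Pb) = +0.930 + (-0.13) = +0.80 V.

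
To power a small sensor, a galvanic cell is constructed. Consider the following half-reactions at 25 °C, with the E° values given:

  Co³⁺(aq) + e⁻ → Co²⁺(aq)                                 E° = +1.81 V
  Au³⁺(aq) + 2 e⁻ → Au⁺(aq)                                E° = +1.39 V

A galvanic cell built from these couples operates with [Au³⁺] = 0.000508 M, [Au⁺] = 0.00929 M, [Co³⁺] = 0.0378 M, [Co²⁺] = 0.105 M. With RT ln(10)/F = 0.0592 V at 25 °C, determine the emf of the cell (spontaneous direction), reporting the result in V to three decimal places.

+0.431 V

Co³⁺/Co²⁺ is the cathode (higher E°), Au³⁺/Au⁺ the anode: E°cell = +1.81 − (+1.39) = +0.42 V, n = 2.
Overall: 2 Co³⁺(aq) + Au⁺(aq) → 2 Co²⁺(aq) + Au³⁺(aq)
Q = [Co²⁺]^2·[Au³⁺] / ([Co³⁺]^2·[Au⁺]); log Q = -0.375.
E = E° − (0.0592/n) log Q = +0.42 − (0.0592/2)(-0.375) = +0.431 V.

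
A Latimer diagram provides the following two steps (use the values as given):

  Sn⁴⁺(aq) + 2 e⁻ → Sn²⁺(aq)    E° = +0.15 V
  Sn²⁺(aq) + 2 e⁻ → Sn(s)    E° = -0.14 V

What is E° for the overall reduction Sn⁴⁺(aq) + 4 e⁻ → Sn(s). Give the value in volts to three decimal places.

Since ΔG° = −nFE° is additive over sequential reductions, n₃E°₃ = n₁E°₁ + n₂E°₂.
E°₃ = (2×+0.15 + 2×-0.14) / 4 = (+0.020) / 4 = +0.005 V.

+0.005 V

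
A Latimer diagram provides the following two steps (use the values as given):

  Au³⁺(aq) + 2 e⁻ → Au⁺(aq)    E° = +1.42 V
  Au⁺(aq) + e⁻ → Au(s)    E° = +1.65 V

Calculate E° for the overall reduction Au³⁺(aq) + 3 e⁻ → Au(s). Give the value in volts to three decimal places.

+1.497 V

Since ΔG° = −nFE° is additive over sequential reductions, n₃E°₃ = n₁E°₁ + n₂E°₂.
E°₃ = (2×+1.42 + 1×+1.65) / 3 = (+4.490) / 3 = +1.497 V.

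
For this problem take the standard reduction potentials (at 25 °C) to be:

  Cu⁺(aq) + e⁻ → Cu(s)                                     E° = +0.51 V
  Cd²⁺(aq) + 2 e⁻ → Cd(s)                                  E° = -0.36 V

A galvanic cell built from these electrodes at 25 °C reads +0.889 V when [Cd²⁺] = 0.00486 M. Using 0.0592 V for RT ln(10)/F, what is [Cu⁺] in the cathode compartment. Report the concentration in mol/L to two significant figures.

0.15 M

Cu⁺/Cu is the cathode, Cd²⁺/Cd the anode: E°cell = +0.87 V, n = 2.
Overall reaction: 2 Cu⁺(aq) + Cd(s) → 2 Cu(s) + Cd²⁺(aq); Q = [Cd²⁺]^1/[Cu⁺]^2.
From E = E° − (0.0592/n) log Q: log Q = (E° − E)·n/0.0592 = (+0.87 − (+0.889))·2/0.0592 = -0.6419.
So 2·log[Cu⁺] = 1·log(0.00486) − log Q = -2.3134 − (-0.6419) = -1.6715; log[Cu⁺] = -1.6715 / 2 = -0.8357; [Cu⁺] = 10^(-0.8357) ≈ 0.15 M.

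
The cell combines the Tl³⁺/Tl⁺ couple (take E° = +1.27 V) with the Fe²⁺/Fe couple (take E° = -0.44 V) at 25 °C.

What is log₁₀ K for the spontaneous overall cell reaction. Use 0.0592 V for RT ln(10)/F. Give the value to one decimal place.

57.8

Cathode: Tl³⁺/Tl⁺; anode: Fe²⁺/Fe. E°cell = +1.71 V, n = 2.
log K = nE°cell / 0.0592 = (2)(+1.71) / 0.0592 = 57.8.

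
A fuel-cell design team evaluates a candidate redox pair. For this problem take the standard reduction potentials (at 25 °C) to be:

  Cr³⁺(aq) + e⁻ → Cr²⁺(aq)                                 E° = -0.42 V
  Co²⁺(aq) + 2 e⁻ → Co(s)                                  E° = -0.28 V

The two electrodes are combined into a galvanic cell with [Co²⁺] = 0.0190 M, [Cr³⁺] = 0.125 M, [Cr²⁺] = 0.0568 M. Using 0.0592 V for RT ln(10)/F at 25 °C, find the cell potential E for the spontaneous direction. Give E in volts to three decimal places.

+0.069 V

Co²⁺/Co is the cathode (higher E°), Cr³⁺/Cr²⁺ the anode: E°cell = -0.28 − (-0.42) = +0.14 V, n = 2.
Overall: Co²⁺(aq) + 2 Cr²⁺(aq) → Co(s) + 2 Cr³⁺(aq)
Q = [Cr³⁺]^2 / ([Co²⁺]·[Cr²⁺]^2); log Q = 2.406.
E = E° − (0.0592/n) log Q = +0.14 − (0.0592/2)(2.406) = +0.069 V.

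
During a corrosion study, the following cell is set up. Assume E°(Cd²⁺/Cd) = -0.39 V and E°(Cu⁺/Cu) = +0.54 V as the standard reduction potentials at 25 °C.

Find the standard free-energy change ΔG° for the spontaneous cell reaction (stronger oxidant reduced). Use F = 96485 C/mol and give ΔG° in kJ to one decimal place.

-179.5 kJ

Cu⁺/Cu (E° = +0.54 V) is the cathode; Cd²⁺/Cd (E° = -0.39 V) is the anode, so E°cell = +0.93 V.
Balancing electrons gives n = 2 (lcm of 1 and 2).
ΔG° = −nFE° = −(2)(96485)(+0.93) = -179,462 J = -179.5 kJ.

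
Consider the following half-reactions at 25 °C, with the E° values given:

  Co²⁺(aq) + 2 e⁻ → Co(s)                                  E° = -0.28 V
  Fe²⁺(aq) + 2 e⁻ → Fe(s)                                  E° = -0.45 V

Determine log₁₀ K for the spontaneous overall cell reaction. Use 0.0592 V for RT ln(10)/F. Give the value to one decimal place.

5.7

Cathode: Co²⁺/Co; anode: Fe²⁺/Fe. E°cell = +0.17 V, n = 2.
log K = nE°cell / 0.0592 = (2)(+0.17) / 0.0592 = 5.7.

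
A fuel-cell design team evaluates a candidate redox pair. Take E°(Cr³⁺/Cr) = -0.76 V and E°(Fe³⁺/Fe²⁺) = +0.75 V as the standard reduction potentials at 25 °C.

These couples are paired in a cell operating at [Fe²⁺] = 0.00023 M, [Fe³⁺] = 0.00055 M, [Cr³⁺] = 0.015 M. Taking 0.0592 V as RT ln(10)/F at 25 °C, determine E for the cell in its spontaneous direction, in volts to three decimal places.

Fe³⁺/Fe²⁺ is the cathode (higher E°), Cr³⁺/Cr the anode: E°cell = +0.75 − (-0.76) = +1.51 V, n = 3.
Overall: 3 Fe³⁺(aq) + Cr(s) → 3 Fe²⁺(aq) + Cr³⁺(aq)
Q = [Fe²⁺]^3·[Cr³⁺] / ([Fe³⁺]^3); log Q = -2.960.
E = E° − (0.0592/n) log Q = +1.51 − (0.0592/3)(-2.960) = +1.568 V.

+1.568 V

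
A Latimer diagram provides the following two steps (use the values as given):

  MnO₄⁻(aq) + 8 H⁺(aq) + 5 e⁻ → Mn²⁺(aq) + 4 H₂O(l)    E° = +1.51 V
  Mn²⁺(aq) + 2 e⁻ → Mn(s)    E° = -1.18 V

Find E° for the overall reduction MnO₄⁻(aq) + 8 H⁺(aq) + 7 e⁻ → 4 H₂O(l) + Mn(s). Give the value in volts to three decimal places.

+0.741 V

Standard free energies of sequential steps add: ΔG°₃ = ΔG°₁ + ΔG°₂, so n₃E°₃ = n₁E°₁ + n₂E°₂.
E°₃ = (5×+1.51 + 2×-1.18) / 7 = (+5.190) / 7 = +0.741 V.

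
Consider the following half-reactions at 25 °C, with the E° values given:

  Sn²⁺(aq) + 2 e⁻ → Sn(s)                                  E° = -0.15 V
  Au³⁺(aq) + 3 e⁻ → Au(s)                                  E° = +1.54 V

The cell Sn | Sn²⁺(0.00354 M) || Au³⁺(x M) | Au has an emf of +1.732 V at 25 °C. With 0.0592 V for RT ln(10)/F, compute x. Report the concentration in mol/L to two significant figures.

0.028 M

Au³⁺/Au is the cathode, Sn²⁺/Sn the anode: E°cell = +1.69 V, n = 6.
Overall reaction: 2 Au³⁺(aq) + 3 Sn(s) → 2 Au(s) + 3 Sn²⁺(aq); Q = [Sn²⁺]^3/[Au³⁺]^2.
From E = E° − (0.0592/n) log Q: log Q = (E° − E)·n/0.0592 = (+1.69 − (+1.732))·6/0.0592 = -4.2568.
So 2·log[Au³⁺] = 3·log(0.00354) − log Q = -7.3530 − (-4.2568) = -3.0962; log[Au³⁺] = -3.0962 / 2 = -1.5481; [Au³⁺] = 10^(-1.5481) ≈ 0.028 M.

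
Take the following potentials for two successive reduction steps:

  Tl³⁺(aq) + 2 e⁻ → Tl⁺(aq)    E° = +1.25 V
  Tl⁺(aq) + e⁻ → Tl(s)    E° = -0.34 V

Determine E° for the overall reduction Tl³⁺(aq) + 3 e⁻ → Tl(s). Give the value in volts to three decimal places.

Adding the free-energy changes (−nFE°) of the two steps gives −n₃FE°₃ = −n₁FE°₁ − n₂FE°₂.
E°₃ = (2×+1.25 + 1×-0.34) / 3 = (+2.160) / 3 = +0.720 V.

+0.720 V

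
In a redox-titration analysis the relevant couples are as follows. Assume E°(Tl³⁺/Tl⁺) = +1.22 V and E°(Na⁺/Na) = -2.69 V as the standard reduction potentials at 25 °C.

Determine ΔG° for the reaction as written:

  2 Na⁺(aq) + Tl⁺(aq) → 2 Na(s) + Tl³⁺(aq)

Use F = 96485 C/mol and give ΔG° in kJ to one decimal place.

+754.5 kJ

As written, Na⁺/Na is reduced (cathode) and Tl³⁺/Tl⁺ is oxidised (anode), so E°cell = (-2.69) − (+1.22) = -3.91 V.
Balancing electrons gives n = 2.
ΔG° = −nFE° = −(2)(96485)(-3.91) = 754,513 J = +754.5 kJ.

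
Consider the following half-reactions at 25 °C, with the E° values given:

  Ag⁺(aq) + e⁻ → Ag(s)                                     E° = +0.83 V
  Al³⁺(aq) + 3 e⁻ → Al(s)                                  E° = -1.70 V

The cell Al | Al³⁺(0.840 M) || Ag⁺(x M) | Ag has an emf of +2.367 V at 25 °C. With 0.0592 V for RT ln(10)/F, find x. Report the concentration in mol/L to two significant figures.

0.0017 M

Ag⁺/Ag is the cathode, Al³⁺/Al the anode: E°cell = +2.53 V, n = 3.
Overall reaction: 3 Ag⁺(aq) + Al(s) → 3 Ag(s) + Al³⁺(aq); Q = [Al³⁺]^1/[Ag⁺]^3.
From E = E° − (0.0592/n) log Q: log Q = (E° − E)·n/0.0592 = (+2.53 − (+2.367))·3/0.0592 = 8.2601.
So 3·log[Ag⁺] = 1·log(0.84) − log Q = -0.0757 − (8.2601) = -8.3358; log[Ag⁺] = -8.3358 / 3 = -2.7786; [Ag⁺] = 10^(-2.7786) ≈ 0.0017 M.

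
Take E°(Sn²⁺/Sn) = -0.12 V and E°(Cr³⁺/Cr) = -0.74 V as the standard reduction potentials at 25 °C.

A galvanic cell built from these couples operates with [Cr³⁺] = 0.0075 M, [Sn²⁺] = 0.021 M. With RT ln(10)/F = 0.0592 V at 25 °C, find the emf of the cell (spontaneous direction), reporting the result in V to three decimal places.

+0.612 V

Sn²⁺/Sn is the cathode (higher E°), Cr³⁺/Cr the anode: E°cell = -0.12 − (-0.74) = +0.62 V, n = 6.
Overall: 3 Sn²⁺(aq) + 2 Cr(s) → 3 Sn(s) + 2 Cr³⁺(aq)
Q = [Cr³⁺]^2 / ([Sn²⁺]^3); log Q = 0.783.
E = E° − (0.0592/n) log Q = +0.62 − (0.0592/6)(0.783) = +0.612 V.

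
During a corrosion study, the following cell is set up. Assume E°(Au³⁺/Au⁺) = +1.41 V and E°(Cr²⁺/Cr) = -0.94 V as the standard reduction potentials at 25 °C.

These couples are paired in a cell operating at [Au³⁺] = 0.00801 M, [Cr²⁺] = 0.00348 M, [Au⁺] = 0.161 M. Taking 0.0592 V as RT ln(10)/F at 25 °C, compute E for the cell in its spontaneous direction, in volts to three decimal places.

+2.384 V

Au³⁺/Au⁺ is the cathode (higher E°), Cr²⁺/Cr the anode: E°cell = +1.41 − (-0.94) = +2.35 V, n = 2.
Overall: Au³⁺(aq) + Cr(s) → Au⁺(aq) + Cr²⁺(aq)
Q = [Au⁺]·[Cr²⁺] / ([Au³⁺]); log Q = -1.155.
E = E° − (0.0592/n) log Q = +2.35 − (0.0592/2)(-1.155) = +2.384 V.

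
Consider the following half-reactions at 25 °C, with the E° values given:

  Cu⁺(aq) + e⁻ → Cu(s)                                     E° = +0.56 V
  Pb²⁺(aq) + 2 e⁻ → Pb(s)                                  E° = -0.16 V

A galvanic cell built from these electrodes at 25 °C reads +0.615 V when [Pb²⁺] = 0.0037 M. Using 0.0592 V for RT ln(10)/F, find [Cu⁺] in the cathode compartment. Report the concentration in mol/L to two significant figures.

0.0010 M

Cu⁺/Cu is the cathode, Pb²⁺/Pb the anode: E°cell = +0.72 V, n = 2.
Overall reaction: 2 Cu⁺(aq) + Pb(s) → 2 Cu(s) + Pb²⁺(aq); Q = [Pb²⁺]^1/[Cu⁺]^2.
From E = E° − (0.0592/n) log Q: log Q = (E° − E)·n/0.0592 = (+0.72 − (+0.615))·2/0.0592 = 3.5473.
So 2·log[Cu⁺] = 1·log(0.0037) − log Q = -2.4318 − (3.5473) = -5.9791; log[Cu⁺] = -5.9791 / 2 = -2.9895; [Cu⁺] = 10^(-2.9895) ≈ 0.0010 M.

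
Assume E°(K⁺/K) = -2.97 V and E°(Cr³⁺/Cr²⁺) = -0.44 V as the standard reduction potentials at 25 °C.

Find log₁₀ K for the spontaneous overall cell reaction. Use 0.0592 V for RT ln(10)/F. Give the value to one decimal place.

42.7

Cathode: Cr³⁺/Cr²⁺; anode: K⁺/K. E°cell = +2.53 V, n = 1.
log K = nE°cell / 0.0592 = (1)(+2.53) / 0.0592 = 42.7.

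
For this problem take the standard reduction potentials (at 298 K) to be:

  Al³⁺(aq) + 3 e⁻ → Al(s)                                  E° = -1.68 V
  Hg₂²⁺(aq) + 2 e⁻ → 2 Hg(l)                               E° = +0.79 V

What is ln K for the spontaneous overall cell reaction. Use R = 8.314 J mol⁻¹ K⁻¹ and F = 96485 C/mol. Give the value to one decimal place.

Cathode: Hg₂²⁺/Hg; anode: Al³⁺/Al. E°cell = (+0.79) − (-1.68) = +2.47 V, with n = 6.
ΔG° = −nFE° = −RT ln K, so ln K = nFE°/(RT) = (6)(96485)(+2.47) / ((8.314)(298)) = 577.141.

577.1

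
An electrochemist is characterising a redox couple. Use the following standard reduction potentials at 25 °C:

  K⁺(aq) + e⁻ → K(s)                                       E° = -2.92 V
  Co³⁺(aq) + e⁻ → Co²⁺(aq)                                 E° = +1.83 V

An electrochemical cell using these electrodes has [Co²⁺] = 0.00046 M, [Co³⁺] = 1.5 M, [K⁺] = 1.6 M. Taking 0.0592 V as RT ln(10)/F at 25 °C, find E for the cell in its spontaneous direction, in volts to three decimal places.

+4.946 V

Co³⁺/Co²⁺ is the cathode (higher E°), K⁺/K the anode: E°cell = +1.83 − (-2.92) = +4.75 V, n = 1.
Overall: Co³⁺(aq) + K(s) → Co²⁺(aq) + K⁺(aq)
Q = [Co²⁺]·[K⁺] / ([Co³⁺]); log Q = -3.309.
E = E° − (0.0592/n) log Q = +4.75 − (0.0592/1)(-3.309) = +4.946 V.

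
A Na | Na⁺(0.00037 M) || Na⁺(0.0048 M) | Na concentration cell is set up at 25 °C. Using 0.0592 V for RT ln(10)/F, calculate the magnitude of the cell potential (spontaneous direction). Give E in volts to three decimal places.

For a concentration cell E°cell = 0. The 0.0048 M side is the cathode (reduction is favoured where [Na⁺] is higher).
With n = 1, E = −(0.0592/1) log([Na⁺]ₐₙ/[Na⁺]꜀ₐₜ) = −(0.0592/1) log(0.00037/0.0048) = −(0.0592/1)(-1.113) = +0.066 V.

+0.066 V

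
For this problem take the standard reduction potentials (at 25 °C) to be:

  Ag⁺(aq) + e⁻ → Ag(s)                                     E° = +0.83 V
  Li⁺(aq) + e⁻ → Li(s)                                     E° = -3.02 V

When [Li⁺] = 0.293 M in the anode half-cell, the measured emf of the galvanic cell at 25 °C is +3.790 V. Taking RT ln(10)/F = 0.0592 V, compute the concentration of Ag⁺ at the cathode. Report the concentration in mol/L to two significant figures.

0.028 M

Ag⁺/Ag is the cathode, Li⁺/Li the anode: E°cell = +3.85 V, n = 1.
Overall reaction: Ag⁺(aq) + Li(s) → Ag(s) + Li⁺(aq); Q = [Li⁺]^1/[Ag⁺]^1.
From E = E° − (0.0592/n) log Q: log Q = (E° − E)·n/0.0592 = (+3.85 − (+3.790))·1/0.0592 = 1.0135.
So 1·log[Ag⁺] = 1·log(0.293) − log Q = -0.5331 − (1.0135) = -1.5466; [Ag⁺] = 10^(-1.5466) ≈ 0.028 M.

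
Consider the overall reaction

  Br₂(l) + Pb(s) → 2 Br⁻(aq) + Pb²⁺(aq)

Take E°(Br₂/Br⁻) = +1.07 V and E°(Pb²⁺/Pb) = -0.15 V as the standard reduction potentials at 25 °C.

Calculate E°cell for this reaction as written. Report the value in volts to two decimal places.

+1.22 V

The Br₂/Br⁻ couple has the higher reduction potential, so it is the cathode; Pb²⁺/Pb is oxidised at the anode.
E°cell = E°(cathode) − E°(anode) = (+1.07) − (-0.15) = +1.22 V.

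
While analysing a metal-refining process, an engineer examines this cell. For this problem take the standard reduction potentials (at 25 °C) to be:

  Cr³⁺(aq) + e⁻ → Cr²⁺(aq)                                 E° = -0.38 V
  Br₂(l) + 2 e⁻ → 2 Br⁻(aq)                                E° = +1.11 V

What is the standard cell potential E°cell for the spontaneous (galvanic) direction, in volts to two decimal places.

The Br₂/Br⁻ couple has the higher reduction potential, so it is the cathode; Cr³⁺/Cr²⁺ is oxidised at the anode.
E°cell = E°(cathode) − E°(anode) = (+1.11) − (-0.38) = +1.49 V.
Since E°cell > 0, the reaction is spontaneous under standard conditions.

+1.49 V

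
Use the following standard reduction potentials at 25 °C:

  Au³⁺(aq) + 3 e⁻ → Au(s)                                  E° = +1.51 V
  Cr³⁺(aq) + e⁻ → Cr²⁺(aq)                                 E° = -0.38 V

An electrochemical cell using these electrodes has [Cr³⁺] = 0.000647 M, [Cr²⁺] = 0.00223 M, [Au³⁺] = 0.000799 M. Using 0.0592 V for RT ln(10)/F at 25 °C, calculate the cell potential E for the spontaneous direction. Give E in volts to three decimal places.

Au³⁺/Au is the cathode (higher E°), Cr³⁺/Cr²⁺ the anode: E°cell = +1.51 − (-0.38) = +1.89 V, n = 3.
Overall: Au³⁺(aq) + 3 Cr²⁺(aq) → Au(s) + 3 Cr³⁺(aq)
Q = [Cr³⁺]^3 / ([Au³⁺]·[Cr²⁺]^3); log Q = 1.485.
E = E° − (0.0592/n) log Q = +1.89 − (0.0592/3)(1.485) = +1.861 V.

+1.861 V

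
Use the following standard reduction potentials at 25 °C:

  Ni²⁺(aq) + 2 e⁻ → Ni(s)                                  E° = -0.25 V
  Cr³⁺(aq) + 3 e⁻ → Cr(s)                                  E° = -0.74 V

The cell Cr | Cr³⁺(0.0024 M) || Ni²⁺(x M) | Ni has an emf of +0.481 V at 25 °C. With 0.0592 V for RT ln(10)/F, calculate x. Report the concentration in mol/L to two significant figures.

0.0089 M

Ni²⁺/Ni is the cathode, Cr³⁺/Cr the anode: E°cell = +0.49 V, n = 6.
Overall reaction: 3 Ni²⁺(aq) + 2 Cr(s) → 3 Ni(s) + 2 Cr³⁺(aq); Q = [Cr³⁺]^2/[Ni²⁺]^3.
From E = E° − (0.0592/n) log Q: log Q = (E° − E)·n/0.0592 = (+0.49 − (+0.481))·6/0.0592 = 0.9122.
So 3·log[Ni²⁺] = 2·log(0.0024) − log Q = -5.2396 − (0.9122) = -6.1518; log[Ni²⁺] = -6.1518 / 3 = -2.0506; [Ni²⁺] = 10^(-2.0506) ≈ 0.0089 M.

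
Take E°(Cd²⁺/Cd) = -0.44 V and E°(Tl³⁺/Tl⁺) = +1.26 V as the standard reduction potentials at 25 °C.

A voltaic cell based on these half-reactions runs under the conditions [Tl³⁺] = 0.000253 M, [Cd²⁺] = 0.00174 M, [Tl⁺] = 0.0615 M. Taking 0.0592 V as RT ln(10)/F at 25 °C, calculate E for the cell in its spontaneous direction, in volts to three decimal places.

Tl³⁺/Tl⁺ is the cathode (higher E°), Cd²⁺/Cd the anode: E°cell = +1.26 − (-0.44) = +1.70 V, n = 2.
Overall: Tl³⁺(aq) + Cd(s) → Tl⁺(aq) + Cd²⁺(aq)
Q = [Tl⁺]·[Cd²⁺] / ([Tl³⁺]); log Q = -0.374.
E = E° − (0.0592/n) log Q = +1.70 − (0.0592/2)(-0.374) = +1.711 V.

+1.711 V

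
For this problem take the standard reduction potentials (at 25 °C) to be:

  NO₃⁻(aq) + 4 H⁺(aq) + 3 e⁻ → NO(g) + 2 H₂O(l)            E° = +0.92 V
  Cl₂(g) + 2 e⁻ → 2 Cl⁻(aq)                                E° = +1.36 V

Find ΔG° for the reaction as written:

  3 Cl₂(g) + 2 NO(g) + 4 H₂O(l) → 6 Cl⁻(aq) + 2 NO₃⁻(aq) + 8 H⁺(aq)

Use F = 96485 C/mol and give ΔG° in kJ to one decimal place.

-254.7 kJ

As written, Cl₂/Cl⁻ is reduced (cathode) and NO₃⁻/NO is oxidised (anode), so E°cell = (+1.36) − (+0.92) = +0.44 V.
Balancing electrons gives n = 6.
ΔG° = −nFE° = −(6)(96485)(+0.44) = -254,720 J = -254.7 kJ.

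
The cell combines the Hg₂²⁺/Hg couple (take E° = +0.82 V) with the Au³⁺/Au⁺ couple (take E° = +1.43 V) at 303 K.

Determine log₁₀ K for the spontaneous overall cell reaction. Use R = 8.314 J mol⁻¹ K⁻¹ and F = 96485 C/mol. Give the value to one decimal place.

Cathode: Au³⁺/Au⁺; anode: Hg₂²⁺/Hg. E°cell = (+1.43) − (+0.82) = +0.61 V, with n = 2.
ΔG° = −nFE° = −RT ln K, so ln K = nFE°/(RT) = (2)(96485)(+0.61) / ((8.314)(303)) = 46.727.
log₁₀ K = 46.727 / ln 10 = 20.3.

20.3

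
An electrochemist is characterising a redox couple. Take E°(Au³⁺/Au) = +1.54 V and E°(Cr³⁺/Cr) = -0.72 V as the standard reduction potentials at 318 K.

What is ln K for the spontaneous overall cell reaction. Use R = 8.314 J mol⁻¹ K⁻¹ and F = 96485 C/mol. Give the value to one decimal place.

Cathode: Au³⁺/Au; anode: Cr³⁺/Cr. E°cell = (+1.54) − (-0.72) = +2.26 V, with n = 3.
ΔG° = −nFE° = −RT ln K, so ln K = nFE°/(RT) = (3)(96485)(+2.26) / ((8.314)(318)) = 247.430.

247.4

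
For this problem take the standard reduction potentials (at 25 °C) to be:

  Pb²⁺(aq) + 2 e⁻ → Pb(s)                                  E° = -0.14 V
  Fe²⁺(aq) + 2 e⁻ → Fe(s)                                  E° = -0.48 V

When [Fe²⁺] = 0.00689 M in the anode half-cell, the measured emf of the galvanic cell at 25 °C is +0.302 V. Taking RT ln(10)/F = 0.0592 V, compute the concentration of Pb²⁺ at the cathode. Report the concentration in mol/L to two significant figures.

Pb²⁺/Pb is the cathode, Fe²⁺/Fe the anode: E°cell = +0.34 V, n = 2.
Overall reaction: Pb²⁺(aq) + Fe(s) → Pb(s) + Fe²⁺(aq); Q = [Fe²⁺]^1/[Pb²⁺]^1.
From E = E° − (0.0592/n) log Q: log Q = (E° − E)·n/0.0592 = (+0.34 − (+0.302))·2/0.0592 = 1.2838.
So 1·log[Pb²⁺] = 1·log(0.00689) − log Q = -2.1618 − (1.2838) = -3.4456; [Pb²⁺] = 10^(-3.4456) ≈ 0.00036 M.

0.00036 M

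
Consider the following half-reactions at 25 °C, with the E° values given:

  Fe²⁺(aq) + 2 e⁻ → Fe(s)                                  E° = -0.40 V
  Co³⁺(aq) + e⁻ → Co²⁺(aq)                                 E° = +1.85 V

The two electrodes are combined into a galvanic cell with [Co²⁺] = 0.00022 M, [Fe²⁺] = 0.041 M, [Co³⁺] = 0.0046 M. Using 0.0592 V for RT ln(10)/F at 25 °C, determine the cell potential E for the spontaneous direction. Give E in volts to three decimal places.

Co³⁺/Co²⁺ is the cathode (higher E°), Fe²⁺/Fe the anode: E°cell = +1.85 − (-0.40) = +2.25 V, n = 2.
Overall: 2 Co³⁺(aq) + Fe(s) → 2 Co²⁺(aq) + Fe²⁺(aq)
Q = [Co²⁺]^2·[Fe²⁺] / ([Co³⁺]^2); log Q = -4.028.
E = E° − (0.0592/n) log Q = +2.25 − (0.0592/2)(-4.028) = +2.369 V.

+2.369 V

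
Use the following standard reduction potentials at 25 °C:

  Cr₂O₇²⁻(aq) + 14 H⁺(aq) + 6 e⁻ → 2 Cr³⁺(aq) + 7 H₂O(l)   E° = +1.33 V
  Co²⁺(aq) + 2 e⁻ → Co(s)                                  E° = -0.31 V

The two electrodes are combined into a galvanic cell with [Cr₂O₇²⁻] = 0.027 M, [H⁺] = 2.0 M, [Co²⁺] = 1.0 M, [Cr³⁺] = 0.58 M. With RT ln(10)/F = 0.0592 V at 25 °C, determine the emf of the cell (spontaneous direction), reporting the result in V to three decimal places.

Cr₂O₇²⁻/Cr³⁺ is the cathode (higher E°), Co²⁺/Co the anode: E°cell = +1.33 − (-0.31) = +1.64 V, n = 6.
Overall: Cr₂O₇²⁻(aq) + 14 H⁺(aq) + 3 Co(s) → 2 Cr³⁺(aq) + 7 H₂O(l) + 3 Co²⁺(aq)
Q = [Cr³⁺]^2·[Co²⁺]^3 / ([Cr₂O₇²⁻]·[H⁺]^14); log Q = -3.119.
E = E° − (0.0592/n) log Q = +1.64 − (0.0592/6)(-3.119) = +1.671 V.

+1.671 V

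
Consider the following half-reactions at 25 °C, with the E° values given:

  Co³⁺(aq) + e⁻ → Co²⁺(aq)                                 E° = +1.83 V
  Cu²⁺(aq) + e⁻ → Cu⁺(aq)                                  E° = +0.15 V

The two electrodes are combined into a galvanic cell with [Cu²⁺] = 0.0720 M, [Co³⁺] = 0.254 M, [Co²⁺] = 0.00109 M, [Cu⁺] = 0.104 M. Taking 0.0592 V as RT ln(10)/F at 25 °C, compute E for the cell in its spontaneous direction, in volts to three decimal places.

Co³⁺/Co²⁺ is the cathode (higher E°), Cu²⁺/Cu⁺ the anode: E°cell = +1.83 − (+0.15) = +1.68 V, n = 1.
Overall: Co³⁺(aq) + Cu⁺(aq) → Co²⁺(aq) + Cu²⁺(aq)
Q = [Co²⁺]·[Cu²⁺] / ([Co³⁺]·[Cu⁺]); log Q = -2.527.
E = E° − (0.0592/n) log Q = +1.68 − (0.0592/1)(-2.527) = +1.830 V.

+1.830 V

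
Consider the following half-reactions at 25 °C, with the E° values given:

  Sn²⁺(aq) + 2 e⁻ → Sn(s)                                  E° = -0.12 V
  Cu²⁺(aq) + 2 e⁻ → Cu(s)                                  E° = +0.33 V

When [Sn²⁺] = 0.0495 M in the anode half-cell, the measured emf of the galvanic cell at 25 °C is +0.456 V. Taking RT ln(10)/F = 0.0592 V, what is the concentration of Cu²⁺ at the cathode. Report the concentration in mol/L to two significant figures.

Cu²⁺/Cu is the cathode, Sn²⁺/Sn the anode: E°cell = +0.45 V, n = 2.
Overall reaction: Cu²⁺(aq) + Sn(s) → Cu(s) + Sn²⁺(aq); Q = [Sn²⁺]^1/[Cu²⁺]^1.
From E = E° − (0.0592/n) log Q: log Q = (E° − E)·n/0.0592 = (+0.45 − (+0.456))·2/0.0592 = -0.2027.
So 1·log[Cu²⁺] = 1·log(0.0495) − log Q = -1.3054 − (-0.2027) = -1.1027; [Cu²⁺] = 10^(-1.1027) ≈ 0.079 M.

0.079 M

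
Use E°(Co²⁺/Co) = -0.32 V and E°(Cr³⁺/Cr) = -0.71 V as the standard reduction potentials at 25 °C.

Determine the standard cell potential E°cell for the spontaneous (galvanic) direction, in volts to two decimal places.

The Co²⁺/Co couple has the higher reduction potential, so it is the cathode; Cr³⁺/Cr is oxidised at the anode.
E°cell = E°(cathode) − E°(anode) = (-0.32) − (-0.71) = +0.39 V.
Since E°cell > 0, the reaction is spontaneous under standard conditions.

+0.39 V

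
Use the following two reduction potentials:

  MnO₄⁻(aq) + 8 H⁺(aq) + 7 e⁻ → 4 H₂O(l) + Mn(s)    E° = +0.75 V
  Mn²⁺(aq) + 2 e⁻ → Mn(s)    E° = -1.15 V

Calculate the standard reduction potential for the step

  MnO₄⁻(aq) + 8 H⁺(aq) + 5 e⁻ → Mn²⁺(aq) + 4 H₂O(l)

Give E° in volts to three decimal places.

Sequential free energies add, so n₃E°₃ = n₁E°₁ + n₂E°₂.
With n₃ = 7, and the known step contributing 2×(-1.15) V, the unknown satisfies 5·E° = 7×(+0.75) − 2×(-1.15) = +7.550.
E° = +7.550 / 5 = +1.510 V.

+1.510 V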